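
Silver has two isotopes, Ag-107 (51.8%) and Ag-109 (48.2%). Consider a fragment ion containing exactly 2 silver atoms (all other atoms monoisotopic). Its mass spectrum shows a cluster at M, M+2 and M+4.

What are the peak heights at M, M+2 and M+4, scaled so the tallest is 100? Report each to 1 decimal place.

53.7 : 100.0 : 46.5

The 2 Ag atoms are independent, so intensities follow the terms of (0.518 + 0.482)^2.
P(M) = 0.518^2 = 0.268324
P(M+2) = 2 × 0.518^1 × 0.482^1 = 0.499352
P(M+4) = 0.482^2 = 0.232324
The M+2 peak is largest (0.499352); scaling to 100 gives 53.7 : 100.0 : 46.5.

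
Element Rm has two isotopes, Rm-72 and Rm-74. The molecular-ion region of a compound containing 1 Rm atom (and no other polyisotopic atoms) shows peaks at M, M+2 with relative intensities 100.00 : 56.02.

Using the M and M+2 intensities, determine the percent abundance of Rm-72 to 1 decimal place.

64.1%

If p is the fraction of Rm that is Rm-72, then I(M+2)/I(M) = [C(1,1)·p^0·(1−p)] / p^1 = 1·(1−p)/p = 56.02/100.00 = 0.5602
(1−p)/p = 0.5602/1 = 0.5602  ⇒  p = 1/(1 + 0.5602) = 0.6409
Rm-72: 64.1%, Rm-74: 35.9%.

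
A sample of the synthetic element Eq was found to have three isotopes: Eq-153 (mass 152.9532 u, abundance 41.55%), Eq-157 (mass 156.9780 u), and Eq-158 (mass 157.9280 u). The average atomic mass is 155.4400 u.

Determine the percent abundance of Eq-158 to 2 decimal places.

14.14%

The remaining 58.45% is split between Eq-157 (fraction x) and Eq-158 (fraction 0.5845 − x).
Substituting: 156.9780x + 157.9280(0.5845 − x) = 91.8879454
(156.9780 − 157.9280)x = -0.4209706  ⇒  x = 0.44313, y = 0.14137
Eq-157: 44.31%, Eq-158: 14.14%.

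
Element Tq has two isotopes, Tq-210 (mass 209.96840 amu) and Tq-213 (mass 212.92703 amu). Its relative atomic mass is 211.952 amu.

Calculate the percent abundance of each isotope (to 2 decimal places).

Tq-210: 32.96%, Tq-213: 67.04%

Writing the weighted mean with unknown fraction x of Tq-210:
209.96840·x + 212.92703·(1 − x) = 211.952
(209.96840 − 212.92703)·x = 211.952 − 212.92703
x = -0.97503 / -2.95863 = 0.32955 → 32.96% Tq-210, 67.04% Tq-213.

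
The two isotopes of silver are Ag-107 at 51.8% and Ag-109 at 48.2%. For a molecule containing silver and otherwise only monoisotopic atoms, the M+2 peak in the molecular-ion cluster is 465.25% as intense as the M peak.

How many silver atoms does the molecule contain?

5

The M+2/M ratio from n Ag atoms is n · q/p = n · 0.482/0.518.
n = 4.6525 × 0.518/0.482 = 5.00 ≈ 5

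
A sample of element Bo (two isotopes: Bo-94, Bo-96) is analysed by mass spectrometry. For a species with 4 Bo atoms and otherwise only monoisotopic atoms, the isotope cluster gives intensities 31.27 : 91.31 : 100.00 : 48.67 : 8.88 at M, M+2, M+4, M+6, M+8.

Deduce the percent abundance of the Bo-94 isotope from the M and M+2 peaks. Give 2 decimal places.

57.80%

If p is the fraction of Bo that is Bo-94, then I(M+2)/I(M) = [C(4,1)·p^3·(1−p)] / p^4 = 4·(1−p)/p = 91.31/31.27 = 2.9201
(1−p)/p = 2.9201/4 = 0.7300  ⇒  p = 1/(1 + 0.7300) = 0.5780
Bo-94: 57.80%, Bo-96: 42.20%.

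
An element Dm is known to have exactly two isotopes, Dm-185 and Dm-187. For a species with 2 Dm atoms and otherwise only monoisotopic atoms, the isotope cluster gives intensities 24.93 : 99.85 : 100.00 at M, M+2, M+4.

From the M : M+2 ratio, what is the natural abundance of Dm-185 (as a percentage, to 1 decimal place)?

33.3%

Let p = fractional abundance of Dm-185. I(M+2)/I(M) = [C(2,1)·p^1·(1−p)] / p^2 = 2·(1−p)/p = 99.85/24.93 = 4.0052
(1−p)/p = 4.0052/2 = 2.0026  ⇒  p = 1/(1 + 2.0026) = 0.3330
Dm-185: 33.3%, Dm-187: 66.7%.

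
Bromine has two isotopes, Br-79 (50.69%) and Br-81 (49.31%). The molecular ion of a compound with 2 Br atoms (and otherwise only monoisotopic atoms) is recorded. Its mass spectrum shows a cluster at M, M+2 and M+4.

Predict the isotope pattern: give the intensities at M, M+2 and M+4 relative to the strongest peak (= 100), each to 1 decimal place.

Expanding (0.5069 + 0.4931)^2:
P(M) = 0.5069^2 = 0.256948
P(M+2) = 2 × 0.5069^1 × 0.4931^1 = 0.499905
P(M+4) = 0.4931^2 = 0.243148
The M+2 peak is largest (0.499905); scaling to 100 gives 51.4 : 100.0 : 48.6.

51.4 : 100.0 : 48.6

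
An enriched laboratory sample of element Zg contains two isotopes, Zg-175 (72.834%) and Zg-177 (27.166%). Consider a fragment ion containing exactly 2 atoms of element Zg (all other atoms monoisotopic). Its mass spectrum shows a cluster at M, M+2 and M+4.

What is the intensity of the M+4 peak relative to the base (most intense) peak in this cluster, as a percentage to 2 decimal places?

Term probabilities: M 0.5305, M+2 0.3957, M+4 0.0738. Base peak = M.
P(M) = C(2,0) × 0.72834^2 × 0.27166^0 = 1 × 0.53047916 × 1.0000 = 0.530479 (base)
P(M+4) = C(2,2) × 0.72834^0 × 0.27166^2 = 1 × 1.0000 × 0.07379916 = 0.073799
Relative intensity = 0.073799 / 0.530479 × 100 = 13.91

13.91%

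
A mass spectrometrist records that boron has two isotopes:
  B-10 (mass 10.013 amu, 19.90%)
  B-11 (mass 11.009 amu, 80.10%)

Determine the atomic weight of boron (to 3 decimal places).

The abundance-weighted mean is 0.1990 × 10.013 + 0.8010 × 11.009
= 1.9926 + 8.8182 = 10.8108 amu

10.811 amu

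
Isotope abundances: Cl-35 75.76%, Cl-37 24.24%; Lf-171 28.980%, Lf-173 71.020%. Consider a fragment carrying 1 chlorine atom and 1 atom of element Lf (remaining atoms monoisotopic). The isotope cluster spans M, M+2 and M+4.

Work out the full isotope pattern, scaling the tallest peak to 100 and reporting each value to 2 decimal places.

Chlorine pattern (n=1): 0.7576 : 0.2424
Element Lf pattern (n=1): 0.2898 : 0.7102
Convolve the two distributions (both contribute in 2-u steps):
  M: 0.7576×0.2898 = 0.219552
  M+2: 0.7576×0.7102 + 0.2424×0.2898 = 0.608295
  M+4: 0.2424×0.7102 = 0.172152
Scale to base peak (0.608295) = 100: 36.09 : 100.00 : 28.30

36.09 : 100.00 : 28.30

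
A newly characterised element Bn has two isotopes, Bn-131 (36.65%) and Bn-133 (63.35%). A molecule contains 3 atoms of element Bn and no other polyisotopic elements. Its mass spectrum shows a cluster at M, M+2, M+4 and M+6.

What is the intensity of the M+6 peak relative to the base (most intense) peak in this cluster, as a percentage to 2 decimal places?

Term probabilities: M 0.0492, M+2 0.2553, M+4 0.4413, M+6 0.2542. Base peak = M+4.
P(M+4) = C(3,2) × 0.3665^1 × 0.6335^2 = 3 × 0.3665 × 0.40132225 = 0.441254 (base)
P(M+6) = C(3,3) × 0.3665^0 × 0.6335^3 = 1 × 1.0000 × 0.25423765 = 0.254238
Relative intensity = 0.254238 / 0.441254 × 100 = 57.62

57.62%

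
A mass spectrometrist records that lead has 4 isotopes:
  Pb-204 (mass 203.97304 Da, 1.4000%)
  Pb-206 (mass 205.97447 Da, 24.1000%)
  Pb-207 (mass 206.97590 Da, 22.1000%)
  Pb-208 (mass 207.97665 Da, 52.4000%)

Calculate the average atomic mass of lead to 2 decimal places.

207.22 Da

The abundance-weighted mean is 0.014000 × 203.97304 + 0.241000 × 205.97447 + 0.221000 × 206.97590 + 0.524000 × 207.97665
= 2.855623 + 49.639847 + 45.741674 + 108.979765 = 207.216909 Da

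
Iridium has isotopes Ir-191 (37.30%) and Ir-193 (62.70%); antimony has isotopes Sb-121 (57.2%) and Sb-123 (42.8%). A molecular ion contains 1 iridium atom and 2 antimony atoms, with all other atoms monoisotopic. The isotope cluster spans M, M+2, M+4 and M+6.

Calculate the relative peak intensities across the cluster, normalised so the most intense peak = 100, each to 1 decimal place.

Iridium pattern (n=1): 0.3730 : 0.6270
Antimony pattern (n=2): 0.327184 : 0.489632 : 0.183184
Convolve the two distributions (both contribute in 2-u steps):
  M: 0.3730×0.327184 = 0.122040
  M+2: 0.3730×0.489632 + 0.6270×0.327184 = 0.387777
  M+4: 0.3730×0.183184 + 0.6270×0.489632 = 0.375327
  M+6: 0.6270×0.183184 = 0.114856
Scale to base peak (0.387777) = 100: 31.5 : 100.0 : 96.8 : 29.6

31.5 : 100.0 : 96.8 : 29.6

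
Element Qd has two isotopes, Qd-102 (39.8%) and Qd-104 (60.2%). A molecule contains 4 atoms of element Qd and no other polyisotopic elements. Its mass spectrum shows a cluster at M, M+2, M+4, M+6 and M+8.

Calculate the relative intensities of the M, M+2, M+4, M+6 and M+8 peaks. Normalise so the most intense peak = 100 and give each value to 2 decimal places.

The 4 Qd atoms are independent, so intensities follow the terms of (0.398 + 0.602)^4.
P(M) = 0.398^4 = 0.025092
P(M+2) = 4 × 0.398^3 × 0.602^1 = 0.151812
P(M+4) = 6 × 0.398^2 × 0.602^2 = 0.344437
P(M+6) = 4 × 0.398^1 × 0.602^3 = 0.347322
P(M+8) = 0.602^4 = 0.131337
The M+6 peak is largest (0.347322); scaling to 100 gives 7.22 : 43.71 : 99.17 : 100.00 : 37.81.

7.22 : 43.71 : 99.17 : 100.00 : 37.81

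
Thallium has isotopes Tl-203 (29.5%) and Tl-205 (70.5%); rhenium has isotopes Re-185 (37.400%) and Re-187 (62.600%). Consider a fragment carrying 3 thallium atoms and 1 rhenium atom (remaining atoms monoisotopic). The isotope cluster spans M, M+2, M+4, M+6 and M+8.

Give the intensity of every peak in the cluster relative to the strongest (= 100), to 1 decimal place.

2.4 : 20.9 : 68.8 : 100.0 : 54.0

Thallium pattern (n=3): 0.02567237 : 0.18405787 : 0.43986713 : 0.35040263
Rhenium pattern (n=1): 0.3740 : 0.6260
Convolve the two distributions (both contribute in 2-u steps):
  M: 0.02567237×0.3740 = 0.009601
  M+2: 0.02567237×0.6260 + 0.18405787×0.3740 = 0.084909
  M+4: 0.18405787×0.6260 + 0.43986713×0.3740 = 0.279731
  M+6: 0.43986713×0.6260 + 0.35040263×0.3740 = 0.406407
  M+8: 0.35040263×0.6260 = 0.219352
Scale to base peak (0.406407) = 100: 2.4 : 20.9 : 68.8 : 100.0 : 54.0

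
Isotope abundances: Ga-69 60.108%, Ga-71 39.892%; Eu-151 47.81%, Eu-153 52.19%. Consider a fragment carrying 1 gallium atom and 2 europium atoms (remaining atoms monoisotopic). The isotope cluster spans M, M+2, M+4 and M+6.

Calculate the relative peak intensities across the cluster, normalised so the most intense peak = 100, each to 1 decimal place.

Gallium pattern (n=1): 0.60108 : 0.39892
Europium pattern (n=2): 0.22857961 : 0.49904078 : 0.27237961
Convolve the two distributions (both contribute in 2-u steps):
  M: 0.60108×0.22857961 = 0.137395
  M+2: 0.60108×0.49904078 + 0.39892×0.22857961 = 0.391148
  M+4: 0.60108×0.27237961 + 0.39892×0.49904078 = 0.362799
  M+6: 0.39892×0.27237961 = 0.108658
Scale to base peak (0.391148) = 100: 35.1 : 100.0 : 92.8 : 27.8

35.1 : 100.0 : 92.8 : 27.8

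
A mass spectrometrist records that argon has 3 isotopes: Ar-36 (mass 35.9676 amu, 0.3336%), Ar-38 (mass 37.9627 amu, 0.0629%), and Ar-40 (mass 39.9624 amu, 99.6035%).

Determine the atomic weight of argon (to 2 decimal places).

Average mass = Σ (abundance × isotope mass) = 0.003336 × 35.9676 + 0.000629 × 37.9627 + 0.996035 × 39.9624
= 0.11999 + 0.02388 + 39.80395 = 39.94782 amu

39.95 amu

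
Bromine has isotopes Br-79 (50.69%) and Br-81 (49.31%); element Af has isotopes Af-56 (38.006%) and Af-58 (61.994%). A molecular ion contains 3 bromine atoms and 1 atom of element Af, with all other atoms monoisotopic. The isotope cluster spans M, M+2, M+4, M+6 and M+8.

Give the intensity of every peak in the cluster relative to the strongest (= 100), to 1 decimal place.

13.2 : 59.9 : 100.0 : 73.1 : 19.8

Bromine pattern (n=3): 0.13024674 : 0.3801026 : 0.36975457 : 0.11989609
Element Af pattern (n=1): 0.38006 : 0.61994
Convolve the two distributions (both contribute in 2-u steps):
  M: 0.13024674×0.38006 = 0.049502
  M+2: 0.13024674×0.61994 + 0.3801026×0.38006 = 0.225207
  M+4: 0.3801026×0.61994 + 0.36975457×0.38006 = 0.376170
  M+6: 0.36975457×0.61994 + 0.11989609×0.38006 = 0.274793
  M+8: 0.11989609×0.61994 = 0.074328
Scale to base peak (0.376170) = 100: 13.2 : 59.9 : 100.0 : 73.1 : 19.8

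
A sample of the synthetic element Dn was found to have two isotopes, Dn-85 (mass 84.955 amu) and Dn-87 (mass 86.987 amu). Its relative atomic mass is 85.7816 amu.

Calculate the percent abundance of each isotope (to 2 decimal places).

Dn-85: 59.32%, Dn-87: 40.68%

With x = fraction of Dn-85 (so Dn-87 is 1 − x):
84.955·x + 86.987·(1 − x) = 85.7816
(84.955 − 86.987)·x = 85.7816 − 86.987
x = -1.2054 / -2.032 = 0.59321 → 59.32% Dn-85, 40.68% Dn-87.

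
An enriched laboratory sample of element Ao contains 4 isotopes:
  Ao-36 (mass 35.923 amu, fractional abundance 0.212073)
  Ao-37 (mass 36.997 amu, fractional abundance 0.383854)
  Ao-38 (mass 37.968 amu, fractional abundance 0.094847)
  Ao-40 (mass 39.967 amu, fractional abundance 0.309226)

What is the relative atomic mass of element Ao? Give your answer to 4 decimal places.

37.7797 amu

The abundance-weighted mean is 0.212073 × 35.923 + 0.383854 × 36.997 + 0.094847 × 37.968 + 0.309226 × 39.967
= 7.61830 + 14.20145 + 3.60115 + 12.35884 = 37.77974 amu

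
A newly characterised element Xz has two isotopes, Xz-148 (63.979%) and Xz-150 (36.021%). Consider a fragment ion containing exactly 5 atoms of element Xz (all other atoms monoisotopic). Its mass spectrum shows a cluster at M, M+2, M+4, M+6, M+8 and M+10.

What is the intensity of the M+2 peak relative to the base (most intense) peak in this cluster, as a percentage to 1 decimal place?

Binomial terms of (0.63979 + 0.36021)^5: M 0.1072, M+2 0.3018, M+4 0.3398, M+6 0.1913, M+8 0.0539, M+10 0.0061 → M+4 is the base peak.
P(M+4) = C(5,2) × 0.63979^3 × 0.36021^2 = 10 × 0.26188604 × 0.12975124 = 0.339800 (base)
P(M+2) = C(5,1) × 0.63979^4 × 0.36021^1 = 5 × 0.16755207 × 0.36021 = 0.301770
Relative intensity = 0.301770 / 0.339800 × 100 = 88.8

88.8%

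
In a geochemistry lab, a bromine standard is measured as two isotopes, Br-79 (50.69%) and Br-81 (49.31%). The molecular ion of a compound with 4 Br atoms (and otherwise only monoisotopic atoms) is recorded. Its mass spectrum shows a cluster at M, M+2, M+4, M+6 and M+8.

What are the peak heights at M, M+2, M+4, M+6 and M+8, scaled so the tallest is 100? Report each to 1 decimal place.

17.6 : 68.5 : 100.0 : 64.9 : 15.8

Expanding (0.5069 + 0.4931)^4:
P(M) = 0.5069^4 = 0.066022
P(M+2) = 4 × 0.5069^3 × 0.4931^1 = 0.256899
P(M+4) = 6 × 0.5069^2 × 0.4931^2 = 0.374857
P(M+6) = 4 × 0.5069^1 × 0.4931^3 = 0.243101
P(M+8) = 0.4931^4 = 0.059121
The M+4 peak is largest (0.374857); scaling to 100 gives 17.6 : 68.5 : 100.0 : 64.9 : 15.8.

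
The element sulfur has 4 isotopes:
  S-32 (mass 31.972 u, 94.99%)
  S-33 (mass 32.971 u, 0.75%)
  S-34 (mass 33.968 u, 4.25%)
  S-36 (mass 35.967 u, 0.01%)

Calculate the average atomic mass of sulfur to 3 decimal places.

32.065 u

Ar = Σ fᵢ·mᵢ = 0.9499 × 31.972 + 0.0075 × 32.971 + 0.0425 × 33.968 + 0.0001 × 35.967
= 30.3702 + 0.2473 + 1.4436 + 0.0036 = 32.0647 u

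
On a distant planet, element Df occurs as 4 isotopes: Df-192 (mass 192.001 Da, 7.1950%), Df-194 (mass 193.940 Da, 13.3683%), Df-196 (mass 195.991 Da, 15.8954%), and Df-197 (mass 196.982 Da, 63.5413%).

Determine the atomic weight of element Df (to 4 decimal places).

Weight each isotope mass by its fractional abundance: 0.071950 × 192.001 + 0.133683 × 193.940 + 0.158954 × 195.991 + 0.635413 × 196.982
= 13.81447 + 25.92648 + 31.15355 + 125.16492 = 196.05942 Da

196.0594 Da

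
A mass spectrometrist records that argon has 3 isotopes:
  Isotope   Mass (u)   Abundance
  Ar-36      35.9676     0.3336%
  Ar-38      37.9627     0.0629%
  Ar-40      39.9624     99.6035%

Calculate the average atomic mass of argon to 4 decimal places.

Average mass = Σ (abundance × isotope mass) = 0.003336 × 35.9676 + 0.000629 × 37.9627 + 0.996035 × 39.9624
= 0.11999 + 0.02388 + 39.80395 = 39.94782 u

39.9478 u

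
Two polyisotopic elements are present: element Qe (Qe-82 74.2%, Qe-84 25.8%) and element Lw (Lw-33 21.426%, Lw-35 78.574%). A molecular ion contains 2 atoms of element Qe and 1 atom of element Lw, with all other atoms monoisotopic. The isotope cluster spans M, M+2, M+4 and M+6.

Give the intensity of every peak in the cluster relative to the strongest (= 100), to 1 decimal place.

Element Qe pattern (n=2): 0.550564 : 0.382872 : 0.066564
Element Lw pattern (n=1): 0.21426 : 0.78574
Convolve the two distributions (both contribute in 2-u steps):
  M: 0.550564×0.21426 = 0.117964
  M+2: 0.550564×0.78574 + 0.382872×0.21426 = 0.514634
  M+4: 0.382872×0.78574 + 0.066564×0.21426 = 0.315100
  M+6: 0.066564×0.78574 = 0.052302
Scale to base peak (0.514634) = 100: 22.9 : 100.0 : 61.2 : 10.2

22.9 : 100.0 : 61.2 : 10.2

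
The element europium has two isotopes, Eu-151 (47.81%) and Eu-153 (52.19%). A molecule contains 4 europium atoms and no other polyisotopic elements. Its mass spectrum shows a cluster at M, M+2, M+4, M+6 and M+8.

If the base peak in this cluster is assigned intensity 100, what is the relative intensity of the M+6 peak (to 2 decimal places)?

Binomial terms of (0.4781 + 0.5219)^4: M 0.0522, M+2 0.2281, M+4 0.3736, M+6 0.2719, M+8 0.0742 → M+4 is the base peak.
P(M+4) = C(4,2) × 0.4781^2 × 0.5219^2 = 6 × 0.22857961 × 0.27237961 = 0.373563 (base)
P(M+6) = C(4,3) × 0.4781^1 × 0.5219^3 = 4 × 0.4781 × 0.14215492 = 0.271857
Relative intensity = 0.271857 / 0.373563 × 100 = 72.77

72.77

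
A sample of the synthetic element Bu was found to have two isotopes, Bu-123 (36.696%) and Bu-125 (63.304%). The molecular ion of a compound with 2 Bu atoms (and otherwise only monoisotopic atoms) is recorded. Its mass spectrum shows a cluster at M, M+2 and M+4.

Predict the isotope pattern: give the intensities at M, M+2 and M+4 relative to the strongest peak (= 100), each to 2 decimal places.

Each Bu atom is independently Bu-123 (p = 0.36696) or Bu-125 (q = 0.63304); the cluster is the binomial expansion (p + q)^2.
P(M) = 0.36696^2 = 0.134660
P(M+2) = 2 × 0.36696^1 × 0.63304^1 = 0.464601
P(M+4) = 0.63304^2 = 0.400740
The M+2 peak is largest (0.464601); scaling to 100 gives 28.98 : 100.00 : 86.25.

28.98 : 100.00 : 86.25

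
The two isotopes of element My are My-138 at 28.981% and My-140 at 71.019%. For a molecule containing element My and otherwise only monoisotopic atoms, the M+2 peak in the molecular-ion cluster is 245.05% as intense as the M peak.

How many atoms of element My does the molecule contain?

1

With n My atoms, P(M+2)/P(M) = C(n,1)·p^(n−1)q / p^n = n·q/p = n · 0.71019/0.28981.
n = 2.4505 × 0.28981/0.71019 = 1.00 ≈ 1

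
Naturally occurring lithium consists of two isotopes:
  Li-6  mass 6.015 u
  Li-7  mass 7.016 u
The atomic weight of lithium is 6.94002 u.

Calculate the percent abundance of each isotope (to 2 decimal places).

Li-6: 7.59%, Li-7: 92.41%

With x = fraction of Li-6 (so Li-7 is 1 − x):
6.015·x + 7.016·(1 − x) = 6.94002
(6.015 − 7.016)·x = 6.94002 − 7.016
x = -0.07598 / -1.001 = 0.07590 → 7.59% Li-6, 92.41% Li-7.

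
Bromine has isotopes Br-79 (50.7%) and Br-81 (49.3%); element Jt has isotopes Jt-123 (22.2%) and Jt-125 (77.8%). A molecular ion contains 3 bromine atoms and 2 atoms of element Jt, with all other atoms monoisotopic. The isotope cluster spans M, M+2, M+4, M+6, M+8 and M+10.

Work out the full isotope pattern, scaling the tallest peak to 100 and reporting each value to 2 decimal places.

1.77 : 17.53 : 62.80 : 100.00 : 72.90 : 19.94

Bromine pattern (n=3): 0.13032384 : 0.38017547 : 0.36967753 : 0.11982316
Element Jt pattern (n=2): 0.049284 : 0.345432 : 0.605284
Convolve the two distributions (both contribute in 2-u steps):
  M: 0.13032384×0.049284 = 0.006423
  M+2: 0.13032384×0.345432 + 0.38017547×0.049284 = 0.063755
  M+4: 0.13032384×0.605284 + 0.38017547×0.345432 + 0.36967753×0.049284 = 0.228427
  M+6: 0.38017547×0.605284 + 0.36967753×0.345432 + 0.11982316×0.049284 = 0.363718
  M+8: 0.36967753×0.605284 + 0.11982316×0.345432 = 0.265151
  M+10: 0.11982316×0.605284 = 0.072527
Scale to base peak (0.363718) = 100: 1.77 : 17.53 : 62.80 : 100.00 : 72.90 : 19.94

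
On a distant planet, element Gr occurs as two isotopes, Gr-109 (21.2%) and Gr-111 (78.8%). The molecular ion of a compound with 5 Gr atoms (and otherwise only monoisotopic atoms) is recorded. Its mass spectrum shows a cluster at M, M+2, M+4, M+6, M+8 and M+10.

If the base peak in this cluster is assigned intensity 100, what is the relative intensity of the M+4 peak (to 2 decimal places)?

14.48

(0.212 + 0.788)^5 gives M 0.0004, M+2 0.0080, M+4 0.0592, M+6 0.2199, M+8 0.4087, M+10 0.3038; the largest is M+8.
P(M+8) = C(5,4) × 0.212^1 × 0.788^4 = 5 × 0.2120 × 0.38557145 = 0.408706 (base)
P(M+4) = C(5,2) × 0.212^3 × 0.788^2 = 10 × 0.00952813 × 0.620944 = 0.059164
Relative intensity = 0.059164 / 0.408706 × 100 = 14.48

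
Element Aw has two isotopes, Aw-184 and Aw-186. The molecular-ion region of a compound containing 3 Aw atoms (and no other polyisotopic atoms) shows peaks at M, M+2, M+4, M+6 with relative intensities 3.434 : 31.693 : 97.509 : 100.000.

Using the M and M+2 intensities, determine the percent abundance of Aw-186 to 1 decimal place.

75.5%

Write p for the Aw-184 fraction. I(M+2)/I(M) = [C(3,1)·p^2·(1−p)] / p^3 = 3·(1−p)/p = 31.693/3.434 = 9.2292
(1−p)/p = 9.2292/3 = 3.0764  ⇒  p = 1/(1 + 3.0764) = 0.2453
Aw-184: 24.5%, Aw-186: 75.5%.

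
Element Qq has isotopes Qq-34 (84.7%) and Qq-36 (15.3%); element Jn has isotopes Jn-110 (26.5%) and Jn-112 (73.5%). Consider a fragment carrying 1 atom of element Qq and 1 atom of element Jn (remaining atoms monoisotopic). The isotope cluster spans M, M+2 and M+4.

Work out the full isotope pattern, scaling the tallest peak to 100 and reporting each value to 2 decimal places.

33.85 : 100.00 : 16.96

Element Qq pattern (n=1): 0.8470 : 0.1530
Element Jn pattern (n=1): 0.2650 : 0.7350
Convolve the two distributions (both contribute in 2-u steps):
  M: 0.8470×0.2650 = 0.224455
  M+2: 0.8470×0.7350 + 0.1530×0.2650 = 0.663090
  M+4: 0.1530×0.7350 = 0.112455
Scale to base peak (0.663090) = 100: 33.85 : 100.00 : 16.96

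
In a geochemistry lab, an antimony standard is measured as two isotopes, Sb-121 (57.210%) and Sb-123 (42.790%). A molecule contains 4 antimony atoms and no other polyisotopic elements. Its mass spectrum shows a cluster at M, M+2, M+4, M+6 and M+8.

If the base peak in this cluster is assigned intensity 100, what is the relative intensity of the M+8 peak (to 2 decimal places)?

9.32

(0.57210 + 0.42790)^4 gives M 0.1071, M+2 0.3205, M+4 0.3596, M+6 0.1793, M+8 0.0335; the largest is M+4.
P(M+4) = C(4,2) × 0.57210^2 × 0.42790^2 = 6 × 0.32729841 × 0.18309841 = 0.359567 (base)
P(M+8) = C(4,4) × 0.57210^0 × 0.42790^4 = 1 × 1.0000 × 0.03352503 = 0.033525
Relative intensity = 0.033525 / 0.359567 × 100 = 9.32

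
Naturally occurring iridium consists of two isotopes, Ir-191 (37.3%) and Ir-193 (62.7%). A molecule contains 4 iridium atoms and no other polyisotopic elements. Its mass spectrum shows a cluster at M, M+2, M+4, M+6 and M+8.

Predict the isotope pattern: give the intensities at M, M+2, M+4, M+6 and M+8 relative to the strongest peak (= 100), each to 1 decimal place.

Expanding (0.373 + 0.627)^4:
P(M) = 0.373^4 = 0.019357
P(M+2) = 4 × 0.373^3 × 0.627^1 = 0.130153
P(M+4) = 6 × 0.373^2 × 0.627^2 = 0.328174
P(M+6) = 4 × 0.373^1 × 0.627^3 = 0.367766
P(M+8) = 0.627^4 = 0.154550
The M+6 peak is largest (0.367766); scaling to 100 gives 5.3 : 35.4 : 89.2 : 100.0 : 42.0.

5.3 : 35.4 : 89.2 : 100.0 : 42.0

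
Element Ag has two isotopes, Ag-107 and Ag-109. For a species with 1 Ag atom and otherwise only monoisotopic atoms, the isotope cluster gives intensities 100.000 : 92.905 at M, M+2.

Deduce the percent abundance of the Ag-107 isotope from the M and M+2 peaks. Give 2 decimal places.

Let p = fractional abundance of Ag-107. I(M+2)/I(M) = [C(1,1)·p^0·(1−p)] / p^1 = 1·(1−p)/p = 92.905/100.000 = 0.9291
(1−p)/p = 0.9291/1 = 0.9291  ⇒  p = 1/(1 + 0.9291) = 0.5184
Ag-107: 51.84%, Ag-109: 48.16%.

51.84%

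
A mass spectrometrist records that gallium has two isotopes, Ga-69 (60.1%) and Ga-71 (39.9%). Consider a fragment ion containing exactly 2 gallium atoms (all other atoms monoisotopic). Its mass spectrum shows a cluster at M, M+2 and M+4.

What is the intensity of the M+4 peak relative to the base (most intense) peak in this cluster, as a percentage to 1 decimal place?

(0.601 + 0.399)^2 gives M 0.3612, M+2 0.4796, M+4 0.1592; the largest is M+2.
P(M+2) = C(2,1) × 0.601^1 × 0.399^1 = 2 × 0.6010 × 0.3990 = 0.479598 (base)
P(M+4) = C(2,2) × 0.601^0 × 0.399^2 = 1 × 1.0000 × 0.159201 = 0.159201
Relative intensity = 0.159201 / 0.479598 × 100 = 33.2

33.2%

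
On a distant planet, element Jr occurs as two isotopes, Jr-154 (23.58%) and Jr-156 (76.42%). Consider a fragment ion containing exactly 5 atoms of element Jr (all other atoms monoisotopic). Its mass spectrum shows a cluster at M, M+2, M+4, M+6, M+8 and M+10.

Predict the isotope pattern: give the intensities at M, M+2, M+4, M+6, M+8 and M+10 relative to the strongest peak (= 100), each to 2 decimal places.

Expanding (0.2358 + 0.7642)^5:
P(M) = 0.2358^5 = 0.000729
P(M+2) = 5 × 0.2358^4 × 0.7642^1 = 0.011813
P(M+4) = 10 × 0.2358^3 × 0.7642^2 = 0.076568
P(M+6) = 10 × 0.2358^2 × 0.7642^3 = 0.248147
P(M+8) = 5 × 0.2358^1 × 0.7642^4 = 0.402107
P(M+10) = 0.7642^5 = 0.260636
The M+8 peak is largest (0.402107); scaling to 100 gives 0.18 : 2.94 : 19.04 : 61.71 : 100.00 : 64.82.

0.18 : 2.94 : 19.04 : 61.71 : 100.00 : 64.82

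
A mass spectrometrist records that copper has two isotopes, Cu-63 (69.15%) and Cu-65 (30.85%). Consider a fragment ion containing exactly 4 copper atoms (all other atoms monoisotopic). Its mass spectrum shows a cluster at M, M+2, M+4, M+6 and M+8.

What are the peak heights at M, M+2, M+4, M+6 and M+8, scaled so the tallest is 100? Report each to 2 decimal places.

Each Cu atom is independently Cu-63 (p = 0.6915) or Cu-65 (q = 0.3085); the cluster is the binomial expansion (p + q)^4.
P(M) = 0.6915^4 = 0.228649
P(M+2) = 4 × 0.6915^3 × 0.3085^1 = 0.408030
P(M+4) = 6 × 0.6915^2 × 0.3085^2 = 0.273052
P(M+6) = 4 × 0.6915^1 × 0.3085^3 = 0.081212
P(M+8) = 0.3085^4 = 0.009058
The M+2 peak is largest (0.408030); scaling to 100 gives 56.04 : 100.00 : 66.92 : 19.90 : 2.22.

56.04 : 100.00 : 66.92 : 19.90 : 2.22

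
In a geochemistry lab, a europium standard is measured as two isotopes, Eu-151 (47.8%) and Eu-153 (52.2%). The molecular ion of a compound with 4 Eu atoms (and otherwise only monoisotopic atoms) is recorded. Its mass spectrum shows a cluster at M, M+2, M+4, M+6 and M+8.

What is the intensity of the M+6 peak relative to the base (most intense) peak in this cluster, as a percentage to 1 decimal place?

72.8%

Term probabilities: M 0.0522, M+2 0.2280, M+4 0.3735, M+6 0.2720, M+8 0.0742. Base peak = M+4.
P(M+4) = C(4,2) × 0.478^2 × 0.522^2 = 6 × 0.228484 × 0.272484 = 0.373549 (base)
P(M+6) = C(4,3) × 0.478^1 × 0.522^3 = 4 × 0.4780 × 0.14223665 = 0.271956
Relative intensity = 0.271956 / 0.373549 × 100 = 72.8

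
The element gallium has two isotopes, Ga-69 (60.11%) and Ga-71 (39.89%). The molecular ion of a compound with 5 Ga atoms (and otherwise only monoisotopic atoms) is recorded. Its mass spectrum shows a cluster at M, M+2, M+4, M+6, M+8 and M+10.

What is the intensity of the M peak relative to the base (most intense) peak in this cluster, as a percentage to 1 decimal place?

Term probabilities: M 0.0785, M+2 0.2604, M+4 0.3456, M+6 0.2293, M+8 0.0761, M+10 0.0101. Base peak = M+4.
P(M+4) = C(5,2) × 0.6011^3 × 0.3989^2 = 10 × 0.21719018 × 0.15912121 = 0.345596 (base)
P(M) = C(5,0) × 0.6011^5 × 0.3989^0 = 1 × 0.07847542 × 1.0000 = 0.078475
Relative intensity = 0.078475 / 0.345596 × 100 = 22.7

22.7%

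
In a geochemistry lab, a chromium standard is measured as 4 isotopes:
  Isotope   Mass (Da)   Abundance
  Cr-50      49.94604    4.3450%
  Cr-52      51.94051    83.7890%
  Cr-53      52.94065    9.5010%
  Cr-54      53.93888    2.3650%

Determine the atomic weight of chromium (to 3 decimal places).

51.996 Da

Weight each isotope mass by its fractional abundance: 0.043450 × 49.94604 + 0.837890 × 51.94051 + 0.095010 × 52.94065 + 0.023650 × 53.93888
= 2.170155 + 43.520434 + 5.029891 + 1.275655 = 51.996135 Da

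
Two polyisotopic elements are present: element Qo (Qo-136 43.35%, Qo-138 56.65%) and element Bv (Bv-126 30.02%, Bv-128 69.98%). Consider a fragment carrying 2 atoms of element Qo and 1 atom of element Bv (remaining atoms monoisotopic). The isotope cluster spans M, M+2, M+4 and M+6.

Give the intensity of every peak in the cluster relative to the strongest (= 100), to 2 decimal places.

12.82 : 63.39 : 100.00 : 51.04

Element Qo pattern (n=2): 0.18792225 : 0.4911555 : 0.32092225
Element Bv pattern (n=1): 0.3002 : 0.6998
Convolve the two distributions (both contribute in 2-u steps):
  M: 0.18792225×0.3002 = 0.056414
  M+2: 0.18792225×0.6998 + 0.4911555×0.3002 = 0.278953
  M+4: 0.4911555×0.6998 + 0.32092225×0.3002 = 0.440051
  M+6: 0.32092225×0.6998 = 0.224581
Scale to base peak (0.440051) = 100: 12.82 : 63.39 : 100.00 : 51.04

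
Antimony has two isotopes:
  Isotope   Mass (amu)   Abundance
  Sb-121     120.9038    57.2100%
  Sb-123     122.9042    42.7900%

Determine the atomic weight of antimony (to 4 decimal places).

121.7598 amu

Average mass = Σ (abundance × isotope mass) = 0.572100 × 120.9038 + 0.427900 × 122.9042
= 69.16906 + 52.59071 = 121.75977 amu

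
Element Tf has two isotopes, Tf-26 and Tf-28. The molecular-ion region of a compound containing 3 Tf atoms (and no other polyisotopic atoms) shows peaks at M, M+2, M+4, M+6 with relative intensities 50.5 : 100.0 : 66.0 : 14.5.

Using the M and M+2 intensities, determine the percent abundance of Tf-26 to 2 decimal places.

If p is the fraction of Tf that is Tf-26, then I(M+2)/I(M) = [C(3,1)·p^2·(1−p)] / p^3 = 3·(1−p)/p = 100.0/50.5 = 1.9802
(1−p)/p = 1.9802/3 = 0.6601  ⇒  p = 1/(1 + 0.6601) = 0.6024
Tf-26: 60.24%, Tf-28: 39.76%.

60.24%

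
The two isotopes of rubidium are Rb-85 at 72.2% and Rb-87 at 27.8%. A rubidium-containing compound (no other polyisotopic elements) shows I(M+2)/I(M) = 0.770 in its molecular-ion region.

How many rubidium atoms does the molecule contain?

With n Rb atoms, P(M+2)/P(M) = C(n,1)·p^(n−1)q / p^n = n·q/p = n · 0.278/0.722.
n = 0.770 × 0.722/0.278 = 2.00 ≈ 2

2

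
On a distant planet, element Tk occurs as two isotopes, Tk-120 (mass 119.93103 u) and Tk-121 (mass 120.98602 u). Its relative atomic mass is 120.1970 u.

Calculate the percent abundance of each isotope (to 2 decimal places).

Let x be the fractional abundance of Tk-120; then Tk-121 has abundance 1 − x.
119.93103·x + 120.98602·(1 − x) = 120.1970
(119.93103 − 120.98602)·x = 120.1970 − 120.98602
x = -0.78902 / -1.05499 = 0.74789 → 74.79% Tk-120, 25.21% Tk-121.

Tk-120: 74.79%, Tk-121: 25.21%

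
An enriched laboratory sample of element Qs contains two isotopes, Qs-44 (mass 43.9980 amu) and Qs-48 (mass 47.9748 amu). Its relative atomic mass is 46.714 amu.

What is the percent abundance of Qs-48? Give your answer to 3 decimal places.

68.296%

Let x be the fractional abundance of Qs-44; then Qs-48 has abundance 1 − x.
43.9980·x + 47.9748·(1 − x) = 46.714
(43.9980 − 47.9748)·x = 46.714 − 47.9748
x = -1.2608 / -3.9768 = 0.31704 → 31.704% Qs-44, 68.296% Qs-48.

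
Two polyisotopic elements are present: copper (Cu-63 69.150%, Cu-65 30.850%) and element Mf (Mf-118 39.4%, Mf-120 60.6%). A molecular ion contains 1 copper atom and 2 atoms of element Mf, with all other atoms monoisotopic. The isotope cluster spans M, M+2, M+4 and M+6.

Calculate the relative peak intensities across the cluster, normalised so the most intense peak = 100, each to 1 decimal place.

26.8 : 94.2 : 100.0 : 28.2

Copper pattern (n=1): 0.6915 : 0.3085
Element Mf pattern (n=2): 0.155236 : 0.477528 : 0.367236
Convolve the two distributions (both contribute in 2-u steps):
  M: 0.6915×0.155236 = 0.107346
  M+2: 0.6915×0.477528 + 0.3085×0.155236 = 0.378101
  M+4: 0.6915×0.367236 + 0.3085×0.477528 = 0.401261
  M+6: 0.3085×0.367236 = 0.113292
Scale to base peak (0.401261) = 100: 26.8 : 94.2 : 100.0 : 28.2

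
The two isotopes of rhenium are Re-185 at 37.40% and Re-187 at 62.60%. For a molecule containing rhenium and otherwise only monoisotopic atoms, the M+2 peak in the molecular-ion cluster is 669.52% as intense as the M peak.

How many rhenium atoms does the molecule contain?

4

For n independent Re atoms, I(M+2)/I(M) = n · (abundance Re-187) / (abundance Re-185) = n · 0.6260/0.3740.
n = 6.6952 × 0.3740/0.6260 = 4.00 ≈ 4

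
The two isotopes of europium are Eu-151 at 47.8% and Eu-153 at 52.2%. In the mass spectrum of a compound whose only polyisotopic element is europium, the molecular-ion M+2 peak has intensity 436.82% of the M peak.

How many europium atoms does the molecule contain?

4

The M+2/M ratio from n Eu atoms is n · q/p = n · 0.522/0.478.
n = 4.3682 × 0.478/0.522 = 4.00 ≈ 4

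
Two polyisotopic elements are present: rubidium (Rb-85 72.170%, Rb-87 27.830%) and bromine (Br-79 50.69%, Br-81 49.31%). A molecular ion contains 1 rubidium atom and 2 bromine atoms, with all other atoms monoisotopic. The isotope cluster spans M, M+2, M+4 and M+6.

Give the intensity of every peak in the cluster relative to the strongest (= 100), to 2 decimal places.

Rubidium pattern (n=1): 0.7217 : 0.2783
Bromine pattern (n=2): 0.25694761 : 0.49990478 : 0.24314761
Convolve the two distributions (both contribute in 2-u steps):
  M: 0.7217×0.25694761 = 0.185439
  M+2: 0.7217×0.49990478 + 0.2783×0.25694761 = 0.432290
  M+4: 0.7217×0.24314761 + 0.2783×0.49990478 = 0.314603
  M+6: 0.2783×0.24314761 = 0.067668
Scale to base peak (0.432290) = 100: 42.90 : 100.00 : 72.78 : 15.65

42.90 : 100.00 : 72.78 : 15.65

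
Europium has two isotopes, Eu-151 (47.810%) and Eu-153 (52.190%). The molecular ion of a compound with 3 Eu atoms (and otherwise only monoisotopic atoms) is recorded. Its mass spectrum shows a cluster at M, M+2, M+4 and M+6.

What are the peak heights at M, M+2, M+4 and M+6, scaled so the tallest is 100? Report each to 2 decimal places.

27.97 : 91.61 : 100.00 : 36.39

Expanding (0.47810 + 0.52190)^3:
P(M) = 0.47810^3 = 0.109284
P(M+2) = 3 × 0.47810^2 × 0.52190^1 = 0.357887
P(M+4) = 3 × 0.47810^1 × 0.52190^2 = 0.390674
P(M+6) = 0.52190^3 = 0.142155
The M+4 peak is largest (0.390674); scaling to 100 gives 27.97 : 91.61 : 100.00 : 36.39.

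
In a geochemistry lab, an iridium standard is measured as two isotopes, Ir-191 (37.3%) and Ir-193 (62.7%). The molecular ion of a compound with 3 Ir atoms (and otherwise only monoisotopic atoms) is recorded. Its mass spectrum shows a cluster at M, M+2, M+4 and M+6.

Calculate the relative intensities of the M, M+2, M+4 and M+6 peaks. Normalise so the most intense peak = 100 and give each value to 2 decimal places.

11.80 : 59.49 : 100.00 : 56.03

Expanding (0.373 + 0.627)^3:
P(M) = 0.373^3 = 0.051895
P(M+2) = 3 × 0.373^2 × 0.627^1 = 0.261702
P(M+4) = 3 × 0.373^1 × 0.627^2 = 0.439911
P(M+6) = 0.627^3 = 0.246492
The M+4 peak is largest (0.439911); scaling to 100 gives 11.80 : 59.49 : 100.00 : 56.03.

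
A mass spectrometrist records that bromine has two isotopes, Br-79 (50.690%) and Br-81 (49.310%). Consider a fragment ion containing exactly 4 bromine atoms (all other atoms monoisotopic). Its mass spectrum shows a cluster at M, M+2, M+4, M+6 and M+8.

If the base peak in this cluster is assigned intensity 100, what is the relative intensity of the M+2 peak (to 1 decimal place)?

68.5

Term probabilities: M 0.0660, M+2 0.2569, M+4 0.3749, M+6 0.2431, M+8 0.0591. Base peak = M+4.
P(M+4) = C(4,2) × 0.50690^2 × 0.49310^2 = 6 × 0.25694761 × 0.24314761 = 0.374857 (base)
P(M+2) = C(4,1) × 0.50690^3 × 0.49310^1 = 4 × 0.13024674 × 0.4931 = 0.256899
Relative intensity = 0.256899 / 0.374857 × 100 = 68.5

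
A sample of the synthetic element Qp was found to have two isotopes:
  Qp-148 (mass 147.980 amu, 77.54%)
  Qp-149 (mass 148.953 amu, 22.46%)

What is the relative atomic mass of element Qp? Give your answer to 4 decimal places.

The abundance-weighted mean is 0.7754 × 147.980 + 0.2246 × 148.953
= 114.74369 + 33.45484 = 148.19853 amu

148.1985 amu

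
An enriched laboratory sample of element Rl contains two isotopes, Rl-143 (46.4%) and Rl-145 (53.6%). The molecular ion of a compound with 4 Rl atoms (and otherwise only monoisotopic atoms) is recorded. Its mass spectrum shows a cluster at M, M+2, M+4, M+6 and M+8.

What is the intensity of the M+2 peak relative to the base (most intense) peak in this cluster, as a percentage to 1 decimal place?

Term probabilities: M 0.0464, M+2 0.2142, M+4 0.3711, M+6 0.2858, M+8 0.0825. Base peak = M+4.
P(M+4) = C(4,2) × 0.464^2 × 0.536^2 = 6 × 0.215296 × 0.287296 = 0.371122 (base)
P(M+2) = C(4,1) × 0.464^3 × 0.536^1 = 4 × 0.09989734 × 0.5360 = 0.214180
Relative intensity = 0.214180 / 0.371122 × 100 = 57.7

57.7%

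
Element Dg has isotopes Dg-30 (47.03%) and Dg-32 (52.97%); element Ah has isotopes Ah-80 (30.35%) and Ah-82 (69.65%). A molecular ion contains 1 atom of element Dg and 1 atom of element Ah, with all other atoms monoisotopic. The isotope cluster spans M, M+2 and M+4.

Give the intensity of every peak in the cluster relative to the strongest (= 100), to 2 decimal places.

29.23 : 100.00 : 75.55

Element Dg pattern (n=1): 0.4703 : 0.5297
Element Ah pattern (n=1): 0.3035 : 0.6965
Convolve the two distributions (both contribute in 2-u steps):
  M: 0.4703×0.3035 = 0.142736
  M+2: 0.4703×0.6965 + 0.5297×0.3035 = 0.488328
  M+4: 0.5297×0.6965 = 0.368936
Scale to base peak (0.488328) = 100: 29.23 : 100.00 : 75.55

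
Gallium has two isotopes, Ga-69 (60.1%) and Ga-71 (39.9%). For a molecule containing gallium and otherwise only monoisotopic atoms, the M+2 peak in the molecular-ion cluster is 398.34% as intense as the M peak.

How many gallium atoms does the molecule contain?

For n independent Ga atoms, I(M+2)/I(M) = n · (abundance Ga-71) / (abundance Ga-69) = n · 0.399/0.601.
n = 3.9834 × 0.601/0.399 = 6.00 ≈ 6

6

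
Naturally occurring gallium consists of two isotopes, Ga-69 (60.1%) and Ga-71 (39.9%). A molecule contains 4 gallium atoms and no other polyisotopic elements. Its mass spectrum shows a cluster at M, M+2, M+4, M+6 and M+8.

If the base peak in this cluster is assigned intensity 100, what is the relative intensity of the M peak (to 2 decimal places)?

37.66

(0.601 + 0.399)^4 gives M 0.1305, M+2 0.3465, M+4 0.3450, M+6 0.1527, M+8 0.0253; the largest is M+2.
P(M+2) = C(4,1) × 0.601^3 × 0.399^1 = 4 × 0.2170818 × 0.3990 = 0.346463 (base)
P(M) = C(4,0) × 0.601^4 × 0.399^0 = 1 × 0.13046616 × 1.0000 = 0.130466
Relative intensity = 0.130466 / 0.346463 × 100 = 37.66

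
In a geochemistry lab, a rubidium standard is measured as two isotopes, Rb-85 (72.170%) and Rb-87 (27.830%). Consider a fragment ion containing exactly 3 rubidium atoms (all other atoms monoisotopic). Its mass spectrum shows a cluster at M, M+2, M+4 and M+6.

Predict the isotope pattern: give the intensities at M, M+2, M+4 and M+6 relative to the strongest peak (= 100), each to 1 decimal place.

Each Rb atom is independently Rb-85 (p = 0.72170) or Rb-87 (q = 0.27830); the cluster is the binomial expansion (p + q)^3.
P(M) = 0.72170^3 = 0.375898
P(M+2) = 3 × 0.72170^2 × 0.27830^1 = 0.434858
P(M+4) = 3 × 0.72170^1 × 0.27830^2 = 0.167689
P(M+6) = 0.27830^3 = 0.021555
The M+2 peak is largest (0.434858); scaling to 100 gives 86.4 : 100.0 : 38.6 : 5.0.

86.4 : 100.0 : 38.6 : 5.0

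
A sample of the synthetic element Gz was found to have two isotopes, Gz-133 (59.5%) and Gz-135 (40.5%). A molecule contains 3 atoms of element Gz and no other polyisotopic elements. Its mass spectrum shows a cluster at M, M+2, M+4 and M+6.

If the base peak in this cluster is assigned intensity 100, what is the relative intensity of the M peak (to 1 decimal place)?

(0.595 + 0.405)^3 gives M 0.2106, M+2 0.4301, M+4 0.2928, M+6 0.0664; the largest is M+2.
P(M+2) = C(3,1) × 0.595^2 × 0.405^1 = 3 × 0.354025 × 0.4050 = 0.430140 (base)
P(M) = C(3,0) × 0.595^3 × 0.405^0 = 1 × 0.21064487 × 1.0000 = 0.210645
Relative intensity = 0.210645 / 0.430140 × 100 = 49.0

49.0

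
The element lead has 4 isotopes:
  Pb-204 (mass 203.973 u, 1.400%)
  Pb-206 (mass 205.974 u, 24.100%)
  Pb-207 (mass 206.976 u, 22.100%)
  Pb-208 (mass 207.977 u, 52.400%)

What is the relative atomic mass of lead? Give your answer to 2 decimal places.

Ar = Σ fᵢ·mᵢ = 0.01400 × 203.973 + 0.24100 × 205.974 + 0.22100 × 206.976 + 0.52400 × 207.977
= 2.8556 + 49.6397 + 45.7417 + 108.9799 = 207.2169 u

207.22 u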